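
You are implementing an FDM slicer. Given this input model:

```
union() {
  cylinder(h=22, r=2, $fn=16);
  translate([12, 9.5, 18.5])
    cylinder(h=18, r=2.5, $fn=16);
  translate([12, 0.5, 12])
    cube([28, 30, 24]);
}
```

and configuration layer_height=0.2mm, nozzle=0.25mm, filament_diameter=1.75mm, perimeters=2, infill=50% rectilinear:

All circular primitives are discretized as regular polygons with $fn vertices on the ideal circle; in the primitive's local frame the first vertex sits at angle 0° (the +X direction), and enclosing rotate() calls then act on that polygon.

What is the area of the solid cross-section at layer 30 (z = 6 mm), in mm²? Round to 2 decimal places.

At z = 6 mm: the r=2 cylinder contributes a regular 16-gon of circumradius 2 (area = (16/2)·2.000²·sin(360°/16) = 12.25 mm²); the cylinder at (12, 9.5) is not intersected at this z (z outside [18.5, 36.5]); the cube at (12, 0.5) is not intersected at this z (z outside [12, 36]); Taking the union: only the r=2 cylinder is present, so the union is just that shape — area = 12.25 mm². Overall, the cross-section is a single solid region. Net area = 12.25 mm².

12.25 mm²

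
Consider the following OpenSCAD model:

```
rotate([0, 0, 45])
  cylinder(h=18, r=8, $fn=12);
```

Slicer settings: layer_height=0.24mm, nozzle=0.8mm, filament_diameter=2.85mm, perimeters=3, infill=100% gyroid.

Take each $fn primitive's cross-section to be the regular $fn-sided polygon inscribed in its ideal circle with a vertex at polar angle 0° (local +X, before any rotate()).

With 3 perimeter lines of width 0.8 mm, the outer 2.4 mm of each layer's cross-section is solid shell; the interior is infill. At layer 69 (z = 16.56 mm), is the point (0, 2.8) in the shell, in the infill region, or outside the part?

At z = 16.56 mm: the r=8 cylinder gives a regular 12-gon of circumradius 8 (constant along its height); (rotated 45° about Z; rotation is an isometry so areas/perimeters/island counts are preserved). Overall, the cross-section is a single solid region. Undo the 45° rotation: the query point maps to (1.980, 1.980) in the un-rotated model frame. The nearest boundary edge runs (6.93, 4.00)→(4.00, 6.93); distance from the point to it = 4.93 mm. The point is inside the cross-section and 4.93 mm from the nearest boundary — more than the 2.4 mm shell width (3 × 0.8), so it's in the infill interior.

infill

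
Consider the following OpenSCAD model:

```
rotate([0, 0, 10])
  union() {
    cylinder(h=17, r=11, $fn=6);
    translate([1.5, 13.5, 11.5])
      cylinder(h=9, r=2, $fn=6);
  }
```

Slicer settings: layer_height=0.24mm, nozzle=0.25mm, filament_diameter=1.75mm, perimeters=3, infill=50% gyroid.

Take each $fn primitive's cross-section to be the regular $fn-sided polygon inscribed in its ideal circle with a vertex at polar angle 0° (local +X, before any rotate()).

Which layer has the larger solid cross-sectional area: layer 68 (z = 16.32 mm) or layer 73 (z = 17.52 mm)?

layer 68 (z = 16.32 mm)

Layer 68 (z = 16.32): the r=11 cylinder gives a regular 6-gon of circumradius 11 (constant along its height) (area = (6/2)·11.000²·sin(360°/6) = 314.37 mm²); the r=2 cylinder at (1.5, 13.5) contributes a regular 6-gon of circumradius 2 (area = (6/2)·2.000²·sin(360°/6) = 10.39 mm²); Combining (union): the 2 present regions are separate (no shared area or edge), so areas and boundary lengths simply add and each stays a separate island — area = 324.76 mm²; (rotated 10° about Z; rotation is an isometry so areas/perimeters/island counts are preserved). So its area = 324.76 mm². Layer 73 (z = 17.52): the cylinder is absent (z outside [0, 17]); the r=2 cylinder at (1.5, 13.5) contributes a regular 6-gon of circumradius 2 (area = (6/2)·2.000²·sin(360°/6) = 10.39 mm²); Taking the union: only the r=2 cylinder at (1.5, 13.5) is present, so the union is just that shape — area = 10.39 mm²; (whole slice rotated 10° about Z — lengths, areas and connectivity unchanged). So its area = 10.39 mm². Layer 68 is larger (324.76 vs 10.39 mm²).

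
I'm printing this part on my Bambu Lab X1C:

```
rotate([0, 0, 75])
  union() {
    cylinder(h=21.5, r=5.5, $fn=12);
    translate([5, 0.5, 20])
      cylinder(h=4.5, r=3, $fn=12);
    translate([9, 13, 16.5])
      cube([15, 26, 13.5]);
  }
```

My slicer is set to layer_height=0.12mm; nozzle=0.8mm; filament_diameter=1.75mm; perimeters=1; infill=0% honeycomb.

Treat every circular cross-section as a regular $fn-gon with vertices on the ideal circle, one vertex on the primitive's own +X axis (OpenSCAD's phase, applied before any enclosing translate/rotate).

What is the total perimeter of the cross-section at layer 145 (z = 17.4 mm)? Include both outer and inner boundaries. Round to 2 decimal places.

116.16 mm

At z = 17.4 mm: the cylinder: section is a regular 12-gon, circumradius r=5.5 (perimeter = 2·12·5.500·sin(180°/12) = 34.16 mm); the cylinder at (5, 0.5) is absent (z outside [20, 24.5]); the cube at (9, 13) (footprint 15×26) is included at this height (perimeter 82.00 mm); Combining (union): the 2 present regions are separate (no shared area or edge), so areas and boundary lengths simply add and each stays a separate island — boundary = 116.16 mm; (whole slice rotated 75° about Z — lengths, areas and connectivity unchanged). Overall, the cross-section has 2 separate islands. Total boundary length (outer) = 116.16 mm.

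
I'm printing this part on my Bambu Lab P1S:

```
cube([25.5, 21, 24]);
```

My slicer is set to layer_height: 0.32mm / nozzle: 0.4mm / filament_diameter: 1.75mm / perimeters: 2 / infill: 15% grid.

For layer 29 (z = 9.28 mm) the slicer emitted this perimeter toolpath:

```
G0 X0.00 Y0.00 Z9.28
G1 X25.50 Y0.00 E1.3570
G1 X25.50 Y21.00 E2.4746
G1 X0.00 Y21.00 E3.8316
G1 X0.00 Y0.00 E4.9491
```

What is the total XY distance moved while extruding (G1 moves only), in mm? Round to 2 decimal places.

Sum the Euclidean lengths of each G1 segment: total = 93.00 mm.

93.00 mm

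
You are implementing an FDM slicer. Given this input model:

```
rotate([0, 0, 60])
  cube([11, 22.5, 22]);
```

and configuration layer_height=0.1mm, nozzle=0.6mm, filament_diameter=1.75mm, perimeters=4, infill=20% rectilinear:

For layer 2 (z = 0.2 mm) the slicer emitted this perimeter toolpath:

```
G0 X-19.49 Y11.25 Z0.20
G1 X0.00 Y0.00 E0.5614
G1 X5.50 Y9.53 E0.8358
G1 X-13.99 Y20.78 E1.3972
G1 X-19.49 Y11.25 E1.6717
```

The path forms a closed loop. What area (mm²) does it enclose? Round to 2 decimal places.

Apply the shoelace formula to the sequence of (X, Y) vertices; enclosed area = 247.61 mm².

247.61 mm²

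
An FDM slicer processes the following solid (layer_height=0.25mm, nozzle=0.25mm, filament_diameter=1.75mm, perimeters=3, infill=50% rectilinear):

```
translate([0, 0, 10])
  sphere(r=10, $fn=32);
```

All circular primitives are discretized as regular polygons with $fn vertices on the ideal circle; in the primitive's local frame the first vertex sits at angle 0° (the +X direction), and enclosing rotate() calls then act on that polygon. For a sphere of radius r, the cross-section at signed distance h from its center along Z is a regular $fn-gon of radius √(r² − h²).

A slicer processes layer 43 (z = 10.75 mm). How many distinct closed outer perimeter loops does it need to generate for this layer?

1

At z = 10.75 mm: the sphere: section is a regular 32-gon, circumradius = √(r²−h²) = √(10²−0.75²) = 9.972. The result has 1 disconnected region.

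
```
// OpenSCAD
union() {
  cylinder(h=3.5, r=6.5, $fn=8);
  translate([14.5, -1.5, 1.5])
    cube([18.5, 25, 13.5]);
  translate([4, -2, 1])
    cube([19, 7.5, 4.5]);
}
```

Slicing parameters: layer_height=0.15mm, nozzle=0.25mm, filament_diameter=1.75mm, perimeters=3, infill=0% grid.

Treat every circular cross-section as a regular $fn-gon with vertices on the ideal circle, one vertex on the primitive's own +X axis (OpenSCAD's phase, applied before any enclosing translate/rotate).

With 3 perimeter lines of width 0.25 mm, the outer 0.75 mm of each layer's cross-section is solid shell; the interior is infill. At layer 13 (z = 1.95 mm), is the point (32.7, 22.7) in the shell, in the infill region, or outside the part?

At z = 1.95 mm: the r=6.5 cylinder gives a regular 8-gon of circumradius 6.5 (constant along its height); the cube at (14.5, -1.5) is present — its section is the full 18.5×25 rectangle; the 19×7.5 cube at (4, -2) contributes its full rectangle; Combining (union): the regions partially overlap (shared area 70.86 mm²), so overlapping operands fuse into one piece — 1 connected region. Overall, the cross-section is a single solid region. The nearest boundary edge runs (33.00, 23.50)→(33.00, -1.50); distance from the point to it = 0.30 mm. The point is inside the cross-section, 0.30 mm from the nearest boundary — within the 0.75 mm shell band (3 × 0.25).

shell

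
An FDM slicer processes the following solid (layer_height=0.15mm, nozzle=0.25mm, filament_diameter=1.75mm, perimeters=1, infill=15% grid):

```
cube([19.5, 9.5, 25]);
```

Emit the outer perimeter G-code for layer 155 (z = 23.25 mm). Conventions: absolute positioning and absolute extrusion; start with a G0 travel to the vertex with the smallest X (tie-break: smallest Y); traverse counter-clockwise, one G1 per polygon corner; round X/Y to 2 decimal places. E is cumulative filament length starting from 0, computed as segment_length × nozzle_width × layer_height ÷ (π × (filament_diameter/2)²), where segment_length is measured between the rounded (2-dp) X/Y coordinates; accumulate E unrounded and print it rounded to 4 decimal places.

G0 X0.00 Y0.00 Z23.25
G1 X19.50 Y0.00 E0.3040
G1 X19.50 Y9.50 E0.4521
G1 X0.00 Y9.50 E0.7561
G1 X0.00 Y0.00 E0.9043

At z = 23.25 mm: the cube (footprint 19.5×9.5) is included at this height. The outline is a single polygon with 4 vertices. Extrusion per mm of travel: 0.25 × 0.15 / (π × 0.875²) = 0.015591. Accumulating E over each segment gives final E = 0.9043.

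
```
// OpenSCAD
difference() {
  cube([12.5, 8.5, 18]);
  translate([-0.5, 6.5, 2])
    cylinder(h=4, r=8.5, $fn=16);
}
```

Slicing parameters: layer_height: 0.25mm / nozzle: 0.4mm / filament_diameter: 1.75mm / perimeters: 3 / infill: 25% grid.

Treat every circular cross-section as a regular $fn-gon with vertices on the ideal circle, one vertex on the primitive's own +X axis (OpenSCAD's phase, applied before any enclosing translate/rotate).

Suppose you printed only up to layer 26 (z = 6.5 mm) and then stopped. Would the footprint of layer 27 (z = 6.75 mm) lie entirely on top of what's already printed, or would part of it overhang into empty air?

Compare the two slices. At z = 6.5: the cube is present — its section is the full 12.5×8.5 rectangle (area 106.25 mm²); the cylinder at (-0.5, 6.5) does not reach this height (z outside [2, 6]); Taking the first minus the rest: none of the subtracted shapes is present at this height, so the 12.5×8.5 cube is unchanged — area = 106.25 mm². At z = 6.75: the 12.5×8.5 cube contributes its full rectangle (area 106.25 mm²); the cylinder at (-0.5, 6.5) does not reach this height (z outside [2, 6]); Taking the first minus the rest: none of the subtracted shapes is present at this height, so the 12.5×8.5 cube is unchanged — area = 106.25 mm². Checking containment: the cross-section at z = 6.75 is a subset of the cross-section at z = 6.5.

entirely on top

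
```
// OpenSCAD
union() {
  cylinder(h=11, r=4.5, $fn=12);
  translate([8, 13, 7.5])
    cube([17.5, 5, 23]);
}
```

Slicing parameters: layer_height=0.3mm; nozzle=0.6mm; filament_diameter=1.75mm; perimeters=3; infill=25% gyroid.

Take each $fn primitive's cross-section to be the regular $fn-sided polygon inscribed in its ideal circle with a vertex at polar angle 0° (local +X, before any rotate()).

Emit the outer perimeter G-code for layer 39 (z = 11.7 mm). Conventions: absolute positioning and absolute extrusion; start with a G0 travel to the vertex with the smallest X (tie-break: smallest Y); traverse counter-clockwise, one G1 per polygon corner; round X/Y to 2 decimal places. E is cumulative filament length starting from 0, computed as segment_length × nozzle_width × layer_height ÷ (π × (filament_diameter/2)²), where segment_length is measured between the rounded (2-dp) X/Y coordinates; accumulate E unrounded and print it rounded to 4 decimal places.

At z = 11.7 mm: the cylinder is not intersected at this z (z outside [0, 11]); the 17.5×5 cube at (8, 13) contributes its full rectangle; Combining (union): only the 17.5×5 cube at (8, 13) is present, so the union is just that shape — 1 connected region. The outline is a single polygon with 4 vertices. Extrusion per mm of travel: 0.6 × 0.3 / (π × 0.875²) = 0.074835. Accumulating E over each segment gives final E = 3.3676.

G0 X8.00 Y13.00 Z11.70
G1 X25.50 Y13.00 E1.3096
G1 X25.50 Y18.00 E1.6838
G1 X8.00 Y18.00 E2.9934
G1 X8.00 Y13.00 E3.3676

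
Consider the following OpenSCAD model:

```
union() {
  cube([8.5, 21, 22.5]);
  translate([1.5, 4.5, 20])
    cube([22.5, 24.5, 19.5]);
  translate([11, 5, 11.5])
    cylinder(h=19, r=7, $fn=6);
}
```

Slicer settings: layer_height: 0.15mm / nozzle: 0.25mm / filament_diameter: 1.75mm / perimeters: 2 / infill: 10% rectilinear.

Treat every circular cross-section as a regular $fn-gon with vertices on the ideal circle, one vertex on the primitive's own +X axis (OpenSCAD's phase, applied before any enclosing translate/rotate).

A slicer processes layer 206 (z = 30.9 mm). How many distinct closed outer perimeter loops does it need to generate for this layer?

At z = 30.9 mm: the cube is absent (z outside [0, 22.5]); the cube at (1.5, 4.5) (footprint 22.5×24.5) is included at this height; the cylinder at (11, 5) is absent (z outside [11.5, 30.5]); Combining (union): only the 22.5×24.5 cube at (1.5, 4.5) is present, so the union is just that shape — 1 connected region. The result has 1 disconnected region.

1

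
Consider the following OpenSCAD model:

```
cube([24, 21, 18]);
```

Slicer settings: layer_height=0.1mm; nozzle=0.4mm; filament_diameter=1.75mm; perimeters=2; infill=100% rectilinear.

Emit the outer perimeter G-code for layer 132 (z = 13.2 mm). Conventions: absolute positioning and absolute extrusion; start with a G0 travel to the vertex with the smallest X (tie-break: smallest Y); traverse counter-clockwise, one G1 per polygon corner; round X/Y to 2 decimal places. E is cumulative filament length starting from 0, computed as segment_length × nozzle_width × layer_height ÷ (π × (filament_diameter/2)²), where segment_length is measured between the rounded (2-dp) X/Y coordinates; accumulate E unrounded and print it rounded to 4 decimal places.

G0 X0.00 Y0.00 Z13.20
G1 X24.00 Y0.00 E0.3991
G1 X24.00 Y21.00 E0.7484
G1 X0.00 Y21.00 E1.1475
G1 X0.00 Y0.00 E1.4967

At z = 13.2 mm: the cube is present — its section is the full 24×21 rectangle. The outline is a single polygon with 4 vertices. Extrusion per mm of travel: 0.4 × 0.1 / (π × 0.875²) = 0.016630. Accumulating E over each segment gives final E = 1.4967.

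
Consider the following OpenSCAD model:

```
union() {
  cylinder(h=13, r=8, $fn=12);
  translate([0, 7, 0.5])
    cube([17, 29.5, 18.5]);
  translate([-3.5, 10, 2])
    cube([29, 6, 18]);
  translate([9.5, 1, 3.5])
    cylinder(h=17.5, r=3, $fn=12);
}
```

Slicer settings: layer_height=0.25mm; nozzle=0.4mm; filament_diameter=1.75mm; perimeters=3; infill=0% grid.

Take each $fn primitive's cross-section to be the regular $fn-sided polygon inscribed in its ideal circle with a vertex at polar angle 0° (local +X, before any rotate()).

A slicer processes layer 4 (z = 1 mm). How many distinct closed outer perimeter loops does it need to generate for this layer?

1

At z = 1 mm: the r=8 cylinder contributes a regular 12-gon of circumradius 8; the cube at (0, 7) (footprint 17×29.5) is included at this height; the cube at (-3.5, 10) is not intersected at this z (z outside [2, 20]); the cylinder at (9.5, 1) does not reach this height (z outside [3.5, 21]); Taking the union: the regions partially overlap (shared area 1.87 mm²), so overlapping operands fuse into one piece — 1 connected region. The result has 1 disconnected region.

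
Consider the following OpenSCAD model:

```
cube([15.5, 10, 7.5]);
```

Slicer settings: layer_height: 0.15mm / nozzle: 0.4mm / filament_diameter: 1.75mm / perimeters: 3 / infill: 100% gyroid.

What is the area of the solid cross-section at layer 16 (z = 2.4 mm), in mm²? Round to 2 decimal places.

At z = 2.4 mm: the cube is present — its section is the full 15.5×10 rectangle (area 155.00 mm²). Overall, the cross-section is a single solid region. Net area = 155.00 mm².

155.00 mm²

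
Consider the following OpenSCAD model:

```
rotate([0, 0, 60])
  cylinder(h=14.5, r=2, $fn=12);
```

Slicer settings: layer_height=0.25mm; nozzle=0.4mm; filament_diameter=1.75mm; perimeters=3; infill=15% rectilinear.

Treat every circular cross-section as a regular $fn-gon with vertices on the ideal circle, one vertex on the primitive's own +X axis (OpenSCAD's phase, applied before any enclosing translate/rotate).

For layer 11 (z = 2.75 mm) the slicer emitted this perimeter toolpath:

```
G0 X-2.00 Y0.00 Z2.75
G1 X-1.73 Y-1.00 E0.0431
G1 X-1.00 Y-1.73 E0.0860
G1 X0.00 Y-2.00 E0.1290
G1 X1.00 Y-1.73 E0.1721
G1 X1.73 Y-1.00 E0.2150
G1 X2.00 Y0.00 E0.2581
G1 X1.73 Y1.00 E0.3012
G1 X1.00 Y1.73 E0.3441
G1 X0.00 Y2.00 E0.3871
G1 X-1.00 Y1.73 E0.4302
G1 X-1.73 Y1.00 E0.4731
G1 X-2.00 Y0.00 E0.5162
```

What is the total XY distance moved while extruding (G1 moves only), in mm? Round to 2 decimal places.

Sum the Euclidean lengths of each G1 segment: total = 12.42 mm.

12.42 mm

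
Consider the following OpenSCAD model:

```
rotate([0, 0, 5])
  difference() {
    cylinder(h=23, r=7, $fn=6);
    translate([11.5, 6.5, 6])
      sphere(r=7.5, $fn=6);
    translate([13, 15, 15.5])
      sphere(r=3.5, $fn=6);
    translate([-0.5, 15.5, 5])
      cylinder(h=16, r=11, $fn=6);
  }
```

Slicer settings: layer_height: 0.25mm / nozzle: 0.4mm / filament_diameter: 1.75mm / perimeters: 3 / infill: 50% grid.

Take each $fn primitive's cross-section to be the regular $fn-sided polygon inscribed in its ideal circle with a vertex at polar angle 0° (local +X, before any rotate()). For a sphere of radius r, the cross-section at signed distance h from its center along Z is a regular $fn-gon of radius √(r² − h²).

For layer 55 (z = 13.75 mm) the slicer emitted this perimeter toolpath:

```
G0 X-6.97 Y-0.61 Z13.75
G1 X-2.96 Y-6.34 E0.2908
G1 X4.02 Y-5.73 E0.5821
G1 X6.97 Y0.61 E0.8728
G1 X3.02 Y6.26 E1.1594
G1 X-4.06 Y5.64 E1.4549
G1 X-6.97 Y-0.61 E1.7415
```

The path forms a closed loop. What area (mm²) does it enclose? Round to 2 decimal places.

126.62 mm²

Apply the shoelace formula to the sequence of (X, Y) vertices; enclosed area = 126.62 mm².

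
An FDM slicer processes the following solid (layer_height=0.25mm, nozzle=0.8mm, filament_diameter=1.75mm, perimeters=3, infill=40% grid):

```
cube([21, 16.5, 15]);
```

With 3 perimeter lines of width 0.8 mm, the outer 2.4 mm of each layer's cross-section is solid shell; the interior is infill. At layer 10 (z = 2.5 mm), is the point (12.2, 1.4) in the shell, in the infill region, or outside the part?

shell

At z = 2.5 mm: the cube is present — its section is the full 21×16.5 rectangle. Overall, the cross-section is a single solid region. The nearest boundary edge runs (0.00, 0.00)→(21.00, 0.00); distance from the point to it = 1.40 mm. The point is inside the cross-section, 1.40 mm from the nearest boundary — within the 2.4 mm shell band (3 × 0.8).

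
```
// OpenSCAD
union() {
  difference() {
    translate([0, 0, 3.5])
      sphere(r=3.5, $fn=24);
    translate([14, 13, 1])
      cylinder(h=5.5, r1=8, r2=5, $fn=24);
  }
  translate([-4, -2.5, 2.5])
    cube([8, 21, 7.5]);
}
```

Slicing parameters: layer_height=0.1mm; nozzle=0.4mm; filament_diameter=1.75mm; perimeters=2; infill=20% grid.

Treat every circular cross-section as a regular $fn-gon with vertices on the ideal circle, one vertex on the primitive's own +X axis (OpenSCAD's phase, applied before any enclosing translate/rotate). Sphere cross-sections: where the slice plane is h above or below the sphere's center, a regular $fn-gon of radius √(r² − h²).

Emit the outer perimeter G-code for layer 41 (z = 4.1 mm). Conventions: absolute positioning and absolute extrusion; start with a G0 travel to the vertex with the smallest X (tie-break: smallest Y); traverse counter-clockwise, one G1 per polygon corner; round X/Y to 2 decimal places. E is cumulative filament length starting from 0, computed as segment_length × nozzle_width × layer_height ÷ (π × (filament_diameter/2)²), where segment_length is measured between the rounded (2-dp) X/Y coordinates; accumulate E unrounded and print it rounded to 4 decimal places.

G0 X-4.00 Y-2.50 Z4.10
G1 X-2.36 Y-2.50 E0.0273
G1 X-1.72 Y-2.99 E0.0407
G1 X-0.89 Y-3.33 E0.0556
G1 X0.00 Y-3.45 E0.0705
G1 X0.89 Y-3.33 E0.0855
G1 X1.72 Y-2.99 E0.1004
G1 X2.36 Y-2.50 E0.1138
G1 X4.00 Y-2.50 E0.1411
G1 X4.00 Y18.50 E0.4903
G1 X-4.00 Y18.50 E0.6233
G1 X-4.00 Y-2.50 E0.9726

At z = 4.1 mm: the r=3.5 sphere contributes a regular 24-gon of circumradius √(3.5²−0.6²) = 3.448; the cone at (14, 13) contributes a regular 24-gon of circumradius 6.309 (interpolated between r1=8 and r2=5 at t=0.564); Subtracting the remaining from the first: starting from the r=3.5 sphere, the cone at (14, 13) misses the remaining region (no effect) — 1 connected region; the cube at (-4, -2.5) is present — its section is the full 8×21 rectangle; Combining (union): the regions partially overlap (shared area 33.94 mm²), so overlapping operands fuse into one piece — 1 connected region. The outline is a single polygon with 11 vertices. Extrusion per mm of travel: 0.4 × 0.1 / (π × 0.875²) = 0.016630. Accumulating E over each segment gives final E = 0.9726.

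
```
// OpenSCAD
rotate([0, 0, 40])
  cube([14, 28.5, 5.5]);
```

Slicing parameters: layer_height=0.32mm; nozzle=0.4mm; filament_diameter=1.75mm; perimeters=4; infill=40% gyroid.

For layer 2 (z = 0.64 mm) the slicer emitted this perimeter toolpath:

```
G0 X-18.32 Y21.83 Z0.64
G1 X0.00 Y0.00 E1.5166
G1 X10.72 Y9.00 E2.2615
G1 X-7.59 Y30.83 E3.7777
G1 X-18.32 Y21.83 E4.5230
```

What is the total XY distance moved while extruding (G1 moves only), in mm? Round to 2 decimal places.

84.99 mm

Sum the Euclidean lengths of each G1 segment: total = 84.99 mm.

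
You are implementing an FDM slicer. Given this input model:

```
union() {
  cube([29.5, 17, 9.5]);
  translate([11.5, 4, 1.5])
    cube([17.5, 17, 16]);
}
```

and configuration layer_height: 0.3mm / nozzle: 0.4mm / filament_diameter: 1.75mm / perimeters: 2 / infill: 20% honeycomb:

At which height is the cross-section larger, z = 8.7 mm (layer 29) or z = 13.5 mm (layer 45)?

layer 29 (z = 8.7 mm)

Layer 29 (z = 8.7): the 29.5×17 cube contributes its full rectangle (area 501.50 mm²); the cube at (11.5, 4) is present — its section is the full 17.5×17 rectangle (area 297.50 mm²); Taking the union: the regions partially overlap — summed areas 799.00 mm² minus the doubly-counted overlap 227.50 mm² gives 571.50 mm² — area = 571.50 mm². So its area = 571.50 mm². Layer 45 (z = 13.5): the cube is not intersected at this z (z outside [0, 9.5]); the cube at (11.5, 4) (footprint 17.5×17) is included at this height (area 297.50 mm²); Taking the union: only the 17.5×17 cube at (11.5, 4) is present, so the union is just that shape — area = 297.50 mm². So its area = 297.50 mm². Layer 29 is larger (571.50 vs 297.50 mm²).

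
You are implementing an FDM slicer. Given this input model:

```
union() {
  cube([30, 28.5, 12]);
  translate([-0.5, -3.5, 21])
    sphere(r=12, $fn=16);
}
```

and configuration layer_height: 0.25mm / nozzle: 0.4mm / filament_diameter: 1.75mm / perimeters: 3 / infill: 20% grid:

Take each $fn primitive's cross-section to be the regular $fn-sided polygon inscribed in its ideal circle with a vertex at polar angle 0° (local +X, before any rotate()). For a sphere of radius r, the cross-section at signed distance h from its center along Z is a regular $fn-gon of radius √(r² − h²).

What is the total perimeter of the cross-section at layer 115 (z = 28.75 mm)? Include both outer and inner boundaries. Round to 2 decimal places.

57.20 mm

At z = 28.75 mm: the cube does not reach this height (z outside [0, 12]); the sphere at (-0.5, -3.5): section is a regular 16-gon, circumradius = √(r²−h²) = √(12²−7.75²) = 9.162 (perimeter = 2·16·9.162·sin(180°/16) = 57.20 mm); Taking the union: only the r=12 sphere at (-0.5, -3.5) is present, so the union is just that shape — boundary = 57.20 mm. Overall, the cross-section is a single solid region. Total boundary length (outer) = 57.20 mm.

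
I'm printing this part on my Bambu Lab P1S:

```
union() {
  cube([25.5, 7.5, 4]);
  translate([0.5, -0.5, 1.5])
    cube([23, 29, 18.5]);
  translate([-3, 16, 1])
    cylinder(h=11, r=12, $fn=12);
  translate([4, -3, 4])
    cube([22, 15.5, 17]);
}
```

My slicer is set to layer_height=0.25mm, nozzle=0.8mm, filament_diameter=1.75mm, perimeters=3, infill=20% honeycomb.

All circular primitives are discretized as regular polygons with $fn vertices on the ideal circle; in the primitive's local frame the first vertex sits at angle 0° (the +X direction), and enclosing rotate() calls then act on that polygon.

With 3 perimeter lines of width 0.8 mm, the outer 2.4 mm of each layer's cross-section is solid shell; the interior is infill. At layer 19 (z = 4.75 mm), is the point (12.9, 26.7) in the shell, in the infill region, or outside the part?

shell

At z = 4.75 mm: the cube is not intersected at this z (z outside [0, 4]); the cube at (0.5, -0.5) is present — its section is the full 23×29 rectangle; the r=12 cylinder at (-3, 16) gives a regular 12-gon of circumradius 12 (constant along its height); the cube at (4, -3) is present — its section is the full 22×15.5 rectangle; Merging all regions: the regions partially overlap (shared area 388.78 mm²), so overlapping operands fuse into one piece — 1 connected region. Overall, the cross-section is a single solid region. The nearest boundary edge runs (0.50, 28.50)→(23.50, 28.50); distance from the point to it = 1.80 mm. The point is inside the cross-section, 1.80 mm from the nearest boundary — within the 2.4 mm shell band (3 × 0.8).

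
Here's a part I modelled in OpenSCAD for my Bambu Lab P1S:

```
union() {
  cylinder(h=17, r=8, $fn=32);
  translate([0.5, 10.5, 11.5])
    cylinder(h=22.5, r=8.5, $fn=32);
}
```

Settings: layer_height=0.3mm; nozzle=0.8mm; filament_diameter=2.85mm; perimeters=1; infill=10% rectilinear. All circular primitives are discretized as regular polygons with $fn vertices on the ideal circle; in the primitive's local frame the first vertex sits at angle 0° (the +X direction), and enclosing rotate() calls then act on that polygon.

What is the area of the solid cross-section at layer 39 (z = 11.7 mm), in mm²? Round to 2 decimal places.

At z = 11.7 mm: the cylinder: section is a regular 32-gon, circumradius r=8 (area = (32/2)·8.000²·sin(360°/32) = 199.77 mm²); the r=8.5 cylinder at (0.5, 10.5) contributes a regular 32-gon of circumradius 8.5 (area = (32/2)·8.500²·sin(360°/32) = 225.52 mm²); Merging all regions: the regions partially overlap — summed areas 425.30 mm² minus the doubly-counted overlap 52.15 mm² gives 373.15 mm² — area = 373.15 mm². Overall, the cross-section is a single solid region. Net area = 373.15 mm².

373.15 mm²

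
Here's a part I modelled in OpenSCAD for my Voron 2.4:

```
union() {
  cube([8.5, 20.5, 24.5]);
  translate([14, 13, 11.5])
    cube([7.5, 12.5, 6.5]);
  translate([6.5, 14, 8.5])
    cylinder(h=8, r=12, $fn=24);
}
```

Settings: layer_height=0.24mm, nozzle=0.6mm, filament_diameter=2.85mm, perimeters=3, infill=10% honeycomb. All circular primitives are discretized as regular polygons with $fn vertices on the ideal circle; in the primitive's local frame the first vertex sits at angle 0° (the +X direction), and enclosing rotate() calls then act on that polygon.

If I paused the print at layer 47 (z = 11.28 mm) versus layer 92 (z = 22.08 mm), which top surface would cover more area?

Layer 47 (z = 11.28): the 8.5×20.5 cube contributes its full rectangle (area 174.25 mm²); the cube at (14, 13) is absent (z outside [11.5, 18]); the cylinder at (6.5, 14): section is a regular 24-gon, circumradius r=12 (area = (24/2)·12.000²·sin(360°/24) = 447.24 mm²); Merging all regions: the regions partially overlap — summed areas 621.49 mm² minus the doubly-counted overlap 152.53 mm² gives 468.96 mm² — area = 468.96 mm². So its area = 468.96 mm². Layer 92 (z = 22.08): the cube is present — its section is the full 8.5×20.5 rectangle (area 174.25 mm²); the cube at (14, 13) does not reach this height (z outside [11.5, 18]); the cylinder at (6.5, 14) is absent (z outside [8.5, 16.5]); Taking the union: only the 8.5×20.5 cube is present, so the union is just that shape — area = 174.25 mm². So its area = 174.25 mm². Layer 47 is larger (468.96 vs 174.25 mm²).

layer 47 (z = 11.28 mm)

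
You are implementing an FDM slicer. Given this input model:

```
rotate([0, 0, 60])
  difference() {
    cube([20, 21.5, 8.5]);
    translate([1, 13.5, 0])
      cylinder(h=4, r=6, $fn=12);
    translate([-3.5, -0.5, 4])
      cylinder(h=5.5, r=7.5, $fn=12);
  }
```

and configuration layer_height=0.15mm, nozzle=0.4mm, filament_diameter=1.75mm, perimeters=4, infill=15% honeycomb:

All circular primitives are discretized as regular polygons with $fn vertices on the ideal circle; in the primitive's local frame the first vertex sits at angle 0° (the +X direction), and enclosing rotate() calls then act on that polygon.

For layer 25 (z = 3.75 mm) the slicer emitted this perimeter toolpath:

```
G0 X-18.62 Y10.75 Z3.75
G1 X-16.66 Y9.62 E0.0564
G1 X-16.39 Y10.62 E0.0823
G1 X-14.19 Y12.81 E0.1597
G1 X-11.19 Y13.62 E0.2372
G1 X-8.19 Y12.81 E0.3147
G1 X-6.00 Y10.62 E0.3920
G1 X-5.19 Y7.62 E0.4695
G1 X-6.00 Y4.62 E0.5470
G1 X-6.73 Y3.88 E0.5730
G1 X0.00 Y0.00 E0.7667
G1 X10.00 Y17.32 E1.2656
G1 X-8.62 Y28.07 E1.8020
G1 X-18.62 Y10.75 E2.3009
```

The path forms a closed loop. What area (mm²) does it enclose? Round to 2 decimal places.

364.28 mm²

Apply the shoelace formula to the sequence of (X, Y) vertices; enclosed area = 364.28 mm².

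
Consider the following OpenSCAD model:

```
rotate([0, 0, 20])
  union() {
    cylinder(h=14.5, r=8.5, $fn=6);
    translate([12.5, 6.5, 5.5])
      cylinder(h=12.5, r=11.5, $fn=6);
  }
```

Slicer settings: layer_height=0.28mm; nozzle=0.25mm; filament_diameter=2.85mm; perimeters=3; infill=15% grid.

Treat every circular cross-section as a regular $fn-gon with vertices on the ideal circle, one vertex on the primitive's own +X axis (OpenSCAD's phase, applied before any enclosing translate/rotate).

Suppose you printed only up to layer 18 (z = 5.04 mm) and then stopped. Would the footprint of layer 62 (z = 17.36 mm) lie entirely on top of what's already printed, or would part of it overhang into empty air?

Compare the two slices. At z = 5.04: the r=8.5 cylinder contributes a regular 6-gon of circumradius 8.5 (area = (6/2)·8.500²·sin(360°/6) = 187.71 mm²); the cylinder at (12.5, 6.5) is not intersected at this z (z outside [5.5, 18]); Combining (union): only the r=8.5 cylinder is present, so the union is just that shape — area = 187.71 mm²; (whole slice rotated 20° about Z — lengths, areas and connectivity unchanged). At z = 17.36: the cylinder is absent (z outside [0, 14.5]); the cylinder at (12.5, 6.5): section is a regular 6-gon, circumradius r=11.5 (area = (6/2)·11.500²·sin(360°/6) = 343.60 mm²); Taking the union: only the r=11.5 cylinder at (12.5, 6.5) is present, so the union is just that shape — area = 343.60 mm²; (whole slice rotated 20° about Z — lengths, areas and connectivity unchanged). Checking containment: at z = 17.36 the cross-section extends beyond the z = 5.04 cross-section by about 310.36 mm².

part overhangs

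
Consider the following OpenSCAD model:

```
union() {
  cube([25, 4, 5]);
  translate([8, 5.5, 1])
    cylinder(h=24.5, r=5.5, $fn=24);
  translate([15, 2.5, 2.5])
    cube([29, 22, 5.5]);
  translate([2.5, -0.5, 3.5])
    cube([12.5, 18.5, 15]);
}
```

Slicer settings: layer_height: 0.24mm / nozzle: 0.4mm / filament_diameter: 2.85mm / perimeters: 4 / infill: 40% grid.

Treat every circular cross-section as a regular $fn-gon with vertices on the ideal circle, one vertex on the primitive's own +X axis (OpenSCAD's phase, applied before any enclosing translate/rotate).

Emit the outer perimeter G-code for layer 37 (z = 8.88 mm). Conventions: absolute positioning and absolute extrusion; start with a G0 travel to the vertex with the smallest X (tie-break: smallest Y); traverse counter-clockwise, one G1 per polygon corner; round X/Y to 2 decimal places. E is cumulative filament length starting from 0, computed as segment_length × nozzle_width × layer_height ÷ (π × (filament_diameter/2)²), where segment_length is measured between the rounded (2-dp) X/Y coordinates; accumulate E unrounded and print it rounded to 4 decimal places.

G0 X2.50 Y-0.50 Z8.88
G1 X15.00 Y-0.50 E0.1881
G1 X15.00 Y18.00 E0.4665
G1 X2.50 Y18.00 E0.6546
G1 X2.50 Y-0.50 E0.9330

At z = 8.88 mm: the cube does not reach this height (z outside [0, 5]); the cylinder at (8, 5.5): section is a regular 24-gon, circumradius r=5.5; the cube at (15, 2.5) is not intersected at this z (z outside [2.5, 8]); the 12.5×18.5 cube at (2.5, -0.5) contributes its full rectangle; Combining (union): the r=5.5 cylinder at (8, 5.5) lies entirely inside the 12.5×18.5 cube at (2.5, -0.5), so the union is just the 12.5×18.5 cube at (2.5, -0.5) — 1 connected region. The outline is a single polygon with 4 vertices. Extrusion per mm of travel: 0.4 × 0.24 / (π × 1.425²) = 0.015048. Accumulating E over each segment gives final E = 0.9330.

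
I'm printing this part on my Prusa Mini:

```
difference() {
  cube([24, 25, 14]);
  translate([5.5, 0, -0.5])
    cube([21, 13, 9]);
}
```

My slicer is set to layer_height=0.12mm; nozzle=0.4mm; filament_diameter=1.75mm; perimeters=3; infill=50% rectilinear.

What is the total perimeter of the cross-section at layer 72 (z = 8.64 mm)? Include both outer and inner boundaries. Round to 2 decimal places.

98.00 mm

At z = 8.64 mm: the cube is present — its section is the full 24×25 rectangle (perimeter 98.00 mm); the cube at (5.5, 0) is absent (z outside [-0.5, 8.5]); Subtracting the remaining from the first: none of the subtracted shapes is present at this height, so the 24×25 cube is unchanged — boundary = 98.00 mm. Overall, the cross-section is a single solid region. Total boundary length (outer) = 98.00 mm.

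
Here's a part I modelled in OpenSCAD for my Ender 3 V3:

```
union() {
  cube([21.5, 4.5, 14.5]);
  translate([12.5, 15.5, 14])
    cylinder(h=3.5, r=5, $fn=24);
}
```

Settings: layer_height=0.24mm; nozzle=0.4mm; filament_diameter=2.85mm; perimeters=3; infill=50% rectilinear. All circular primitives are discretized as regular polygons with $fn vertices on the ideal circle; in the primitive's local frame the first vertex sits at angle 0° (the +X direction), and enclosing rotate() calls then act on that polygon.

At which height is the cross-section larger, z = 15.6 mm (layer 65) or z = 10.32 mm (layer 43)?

layer 43 (z = 10.32 mm)

Layer 65 (z = 15.6): the cube does not reach this height (z outside [0, 14.5]); the cylinder at (12.5, 15.5): section is a regular 24-gon, circumradius r=5 (area = (24/2)·5.000²·sin(360°/24) = 77.65 mm²); Taking the union: only the r=5 cylinder at (12.5, 15.5) is present, so the union is just that shape — area = 77.65 mm². So its area = 77.65 mm². Layer 43 (z = 10.32): the cube is present — its section is the full 21.5×4.5 rectangle (area 96.75 mm²); the cylinder at (12.5, 15.5) is absent (z outside [14, 17.5]); Merging all regions: only the 21.5×4.5 cube is present, so the union is just that shape — area = 96.75 mm². So its area = 96.75 mm². Layer 43 is larger (96.75 vs 77.65 mm²).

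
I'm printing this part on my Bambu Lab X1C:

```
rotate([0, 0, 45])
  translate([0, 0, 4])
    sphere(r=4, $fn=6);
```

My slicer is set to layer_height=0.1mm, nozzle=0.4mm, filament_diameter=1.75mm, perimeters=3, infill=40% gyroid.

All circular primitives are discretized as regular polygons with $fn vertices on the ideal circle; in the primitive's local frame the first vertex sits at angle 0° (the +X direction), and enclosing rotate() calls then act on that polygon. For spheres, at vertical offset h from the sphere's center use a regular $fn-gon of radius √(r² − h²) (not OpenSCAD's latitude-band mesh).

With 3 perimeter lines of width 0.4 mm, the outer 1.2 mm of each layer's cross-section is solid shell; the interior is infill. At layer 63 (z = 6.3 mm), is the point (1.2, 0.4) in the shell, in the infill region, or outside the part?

infill

At z = 6.3 mm: the r=4 sphere contributes a regular 6-gon of circumradius √(4²−2.3²) = 3.273; (whole slice rotated 45° about Z — lengths, areas and connectivity unchanged). Overall, the cross-section is a single solid region. Undo the 45° rotation: the query point maps to (1.131, -0.566) in the un-rotated model frame. The nearest boundary edge runs (1.64, -2.83)→(3.27, 0.00); distance from the point to it = 1.57 mm. The point is inside the cross-section and 1.57 mm from the nearest boundary — more than the 1.2 mm shell width (3 × 0.4), so it's in the infill interior.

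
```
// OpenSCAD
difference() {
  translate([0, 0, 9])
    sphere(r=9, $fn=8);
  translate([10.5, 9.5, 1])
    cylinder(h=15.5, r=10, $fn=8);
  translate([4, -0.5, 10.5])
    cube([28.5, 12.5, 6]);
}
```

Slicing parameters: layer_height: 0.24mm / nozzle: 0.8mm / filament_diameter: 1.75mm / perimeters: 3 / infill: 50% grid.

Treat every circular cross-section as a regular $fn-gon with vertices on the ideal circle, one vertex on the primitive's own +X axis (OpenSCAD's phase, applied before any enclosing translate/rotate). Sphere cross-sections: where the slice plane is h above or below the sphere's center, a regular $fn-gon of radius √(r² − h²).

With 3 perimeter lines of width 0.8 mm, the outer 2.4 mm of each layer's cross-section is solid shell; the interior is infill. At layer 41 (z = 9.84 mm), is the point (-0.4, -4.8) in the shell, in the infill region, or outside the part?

At z = 9.84 mm: the r=9 sphere contributes a regular 8-gon of circumradius √(9²−0.84²) = 8.961; the r=10 cylinder at (10.5, 9.5) gives a regular 8-gon of circumradius 10 (constant along its height); the cube at (4, -0.5) is absent (z outside [10.5, 16.5]); After the difference (first − rest): starting from the r=9 sphere, the r=10 cylinder at (10.5, 9.5) partially overlaps it — only the 27.92 mm² overlap (of its 282.84 mm²) is removed, clipping the outline — 1 connected region. Overall, the cross-section is a single solid region. The nearest boundary edge runs (-0.00, -8.96)→(-6.34, -6.34); distance from the point to it = 3.69 mm. The point is inside the cross-section and 3.69 mm from the nearest boundary — more than the 2.4 mm shell width (3 × 0.8), so it's in the infill interior.

infill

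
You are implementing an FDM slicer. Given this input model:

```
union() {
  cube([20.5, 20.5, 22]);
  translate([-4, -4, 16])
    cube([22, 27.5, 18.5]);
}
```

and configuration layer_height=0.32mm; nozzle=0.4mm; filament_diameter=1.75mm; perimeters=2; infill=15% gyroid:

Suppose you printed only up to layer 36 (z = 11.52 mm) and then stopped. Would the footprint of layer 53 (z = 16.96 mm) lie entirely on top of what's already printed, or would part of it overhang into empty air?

Compare the two slices. At z = 11.52: the cube (footprint 20.5×20.5) is included at this height (area 420.25 mm²); the cube at (-4, -4) does not reach this height (z outside [16, 34.5]); Combining (union): only the 20.5×20.5 cube is present, so the union is just that shape — area = 420.25 mm². At z = 16.96: the cube is present — its section is the full 20.5×20.5 rectangle (area 420.25 mm²); the cube at (-4, -4) (footprint 22×27.5) is included at this height (area 605.00 mm²); Taking the union: the regions partially overlap — summed areas 1025.25 mm² minus the doubly-counted overlap 369.00 mm² gives 656.25 mm² — area = 656.25 mm². Checking containment: at z = 16.96 the cross-section extends beyond the z = 11.52 cross-section by about 236.00 mm².

part overhangs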